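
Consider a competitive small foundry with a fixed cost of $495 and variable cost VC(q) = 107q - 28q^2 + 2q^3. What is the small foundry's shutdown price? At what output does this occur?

$9 per unit, at q = 7

Short-run supply begins at min AVC. From VC = 107q - 28q^2 + 2q^3, AVC = 107 - 28q + 2q^2.
dAVC/dq = -28 + 4q = 0 gives q = 7. min AVC = 107 - 28·7 + 2·7^2 = 9.
So the shutdown price is $9.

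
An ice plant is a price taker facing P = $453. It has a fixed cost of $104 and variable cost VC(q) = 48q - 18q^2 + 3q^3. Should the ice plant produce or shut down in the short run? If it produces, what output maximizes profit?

Produce at q = 9

Variable cost is VC = 48q - 18q^2 + 3q^3, so AVC = VC/q = 48 - 18q + 3q^2 and MC = dTC/dq = 48 - 36q + 9q^2.
AVC is minimized where dAVC/dq = -18 + 6q = 0, at q = 3; min AVC = 48 - 18·3 + 3·3^2 = $21.
P = $453 exceeds min AVC = $21, so the firm stays open.
Solving P = MC: -405 - 36q + 9q^2 = 0 ⇒ q = -5 or 9. On the upward-sloping branch, q* = 9.
Check: AVC at q = 9 is $129 ≤ P, so revenue covers variable cost.
Profit = P·q − TC = 453·9 − 1265 = $2812.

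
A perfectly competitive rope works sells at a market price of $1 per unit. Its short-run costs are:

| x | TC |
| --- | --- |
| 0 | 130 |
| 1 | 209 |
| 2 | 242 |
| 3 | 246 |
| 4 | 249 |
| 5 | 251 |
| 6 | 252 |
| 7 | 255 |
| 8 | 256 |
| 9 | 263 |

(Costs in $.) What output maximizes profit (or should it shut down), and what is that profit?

x = 0 (shut down); profit = -$130

Tabulate TR − TC: x=0: -130; x=1: -208; x=2: -240; x=3: -243; x=4: -245; x=5: -246; x=6: -246; x=7: -248; x=8: -248; x=9: -254.
Profit is highest at x = 0. Equivalently, the lowest AVC in the table is 133/9 ≈ $14.78 at x = 9, and P = $1 falls below it — price never covers variable cost, so the firm shuts down and loses only its fixed cost.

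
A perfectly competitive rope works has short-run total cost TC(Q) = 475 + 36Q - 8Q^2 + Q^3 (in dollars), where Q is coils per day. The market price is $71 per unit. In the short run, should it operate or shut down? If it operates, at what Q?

From TC, MC = TC'(Q) = 36 - 16Q + 3Q^2 and AVC = VC/Q = 36 - 8Q + Q^2.
AVC hits its minimum where MC = AVC, at Q = 4, giving min AVC = 36 - 8·4 + 4^2 = $20.
P = $71 exceeds min AVC = $20, so the firm stays open.
Solving P = MC: -35 - 16Q + 3Q^2 = 0 ⇒ Q = -5/3 or 7. On the upward-sloping branch, Q* = 7.
Check: AVC at Q = 7 is $29 ≤ P, so revenue covers variable cost.
Profit = P·Q − TC = 71·7 − 678 = -$181, a loss, but smaller than the $475 fixed cost the firm would lose by shutting down.

Produce at Q = 7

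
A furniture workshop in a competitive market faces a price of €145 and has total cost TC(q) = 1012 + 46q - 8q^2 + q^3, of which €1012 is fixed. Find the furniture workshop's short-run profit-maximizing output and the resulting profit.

Profit = -€202 at q = 9

AVC = 46 - 8q + q^2 has its minimum €30 at q = 4; price €145 clears that bar, so the firm operates.
With MC = 46 - 16q + 3q^2, P = MC on the upward-sloping part at q* = 9.
TR = 145·9 = 1305. TC = 1012 + 495 = 1507. Profit = 1305 − 1507 = -€202.
That loss of €202 beats the €1012 the firm would lose by shutting down; producing recovers €810 of fixed cost.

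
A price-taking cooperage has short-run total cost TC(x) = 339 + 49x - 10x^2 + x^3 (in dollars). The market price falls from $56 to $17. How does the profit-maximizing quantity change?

Output falls from 7 to 0 (the firm shuts down)

MC = 49 - 20x + 3x^2; the shutdown threshold is min AVC = $24 (at x = 5).
At P = $56 ≥ min AVC, set P = MC on the rising branch: x = 7.
At P = $17 < min AVC = $24, price no longer covers variable cost at any output, so the firm shuts down: x = 0.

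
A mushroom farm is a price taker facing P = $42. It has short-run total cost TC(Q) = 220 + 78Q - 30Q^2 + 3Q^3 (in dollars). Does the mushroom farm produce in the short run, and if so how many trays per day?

From TC, MC = TC'(Q) = 78 - 60Q + 9Q^2 and AVC = VC/Q = 78 - 30Q + 3Q^2.
AVC is minimized where dAVC/dQ = -30 + 6Q = 0, at Q = 5; min AVC = 78 - 30·5 + 3·5^2 = $3.
Since P = $42 ≥ min AVC = $3, price covers variable cost and the firm should produce.
Solving P = MC: 36 - 60Q + 9Q^2 = 0 ⇒ Q = 2/3 or 6. On the upward-sloping branch, Q* = 6.
Check: AVC at Q = 6 is $6 ≤ P, so revenue covers variable cost.
Profit = P·Q − TC = 42·6 − 256 = -$4, a loss, but smaller than the $220 fixed cost the firm would lose by shutting down.

Produce at Q = 6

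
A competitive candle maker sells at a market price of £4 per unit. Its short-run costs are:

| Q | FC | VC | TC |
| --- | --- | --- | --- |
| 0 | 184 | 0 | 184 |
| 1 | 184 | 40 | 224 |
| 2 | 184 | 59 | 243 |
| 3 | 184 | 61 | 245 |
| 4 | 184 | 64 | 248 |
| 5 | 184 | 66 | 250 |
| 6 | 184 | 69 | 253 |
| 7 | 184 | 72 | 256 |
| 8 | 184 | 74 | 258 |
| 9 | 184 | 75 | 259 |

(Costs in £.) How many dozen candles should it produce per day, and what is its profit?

Tabulate TR − TC: Q=0: -184; Q=1: -220; Q=2: -235; Q=3: -233; Q=4: -232; Q=5: -230; Q=6: -229; Q=7: -228; Q=8: -226; Q=9: -223.
Profit is highest at Q = 0. Equivalently, the lowest AVC in the table is 75/9 ≈ £8.33 at Q = 9, and P = £4 falls below it — price never covers variable cost, so the firm shuts down and loses only its fixed cost.

Q = 0 (shut down); profit = -£184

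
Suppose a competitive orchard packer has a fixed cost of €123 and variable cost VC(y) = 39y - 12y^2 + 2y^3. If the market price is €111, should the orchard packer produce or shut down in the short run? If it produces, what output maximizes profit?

Variable cost is VC = 39y - 12y^2 + 2y^3, so AVC = VC/y = 39 - 12y + 2y^2 and MC = dTC/dy = 39 - 24y + 6y^2.
The AVC parabola has its vertex at y = 12/4 = 3, where AVC = 39 - 12·3 + 2·3^2 = €21.
P = €111 exceeds min AVC = €21, so the firm stays open.
Set P = MC: 111 = 39 - 24y + 6y^2 → -72 - 24y + 6y^2 = 0. The roots are y = -2 and y = 6; the profit-maximizing output is on the rising part of MC, so y* = 6.
Check: AVC at y = 6 is €39 ≤ P, so revenue covers variable cost.
Profit = P·y − TC = 111·6 − 357 = €309.

Produce at y = 6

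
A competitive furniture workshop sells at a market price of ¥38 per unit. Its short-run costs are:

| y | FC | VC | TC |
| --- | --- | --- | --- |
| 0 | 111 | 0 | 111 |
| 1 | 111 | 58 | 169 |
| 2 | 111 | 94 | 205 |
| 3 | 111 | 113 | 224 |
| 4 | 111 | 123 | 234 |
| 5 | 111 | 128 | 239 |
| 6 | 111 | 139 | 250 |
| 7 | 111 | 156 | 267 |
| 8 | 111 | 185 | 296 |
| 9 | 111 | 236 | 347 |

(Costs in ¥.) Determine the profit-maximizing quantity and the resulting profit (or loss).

y = 8; profit = ¥8

Profit at each row (π = 38y − TC): y=0: -111; y=1: -131; y=2: -129; y=3: -110; y=4: -82; y=5: -49; y=6: -22; y=7: -1; y=8: 8; y=9: -5.
Profit is maximized at y = 8. AVC there is 185/8 = ¥23.12 ≤ P, so producing beats shutting down (which would give -¥111).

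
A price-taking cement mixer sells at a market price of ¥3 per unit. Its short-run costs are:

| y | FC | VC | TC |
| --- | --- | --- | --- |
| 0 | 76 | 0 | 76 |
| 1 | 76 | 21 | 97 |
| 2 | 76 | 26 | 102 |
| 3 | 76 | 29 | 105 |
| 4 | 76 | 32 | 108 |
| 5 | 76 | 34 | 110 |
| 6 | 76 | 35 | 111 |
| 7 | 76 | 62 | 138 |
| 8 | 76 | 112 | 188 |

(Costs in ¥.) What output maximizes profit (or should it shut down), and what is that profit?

y = 0 (shut down); profit = -¥76

Profit at each row (π = 3y − TC): y=0: -76; y=1: -94; y=2: -96; y=3: -96; y=4: -96; y=5: -95; y=6: -93; y=7: -117; y=8: -164.
Profit is highest at y = 0. Equivalently, the lowest AVC in the table is 35/6 ≈ ¥5.83 at y = 6, and P = ¥3 falls below it — price never covers variable cost, so the firm shuts down and loses only its fixed cost.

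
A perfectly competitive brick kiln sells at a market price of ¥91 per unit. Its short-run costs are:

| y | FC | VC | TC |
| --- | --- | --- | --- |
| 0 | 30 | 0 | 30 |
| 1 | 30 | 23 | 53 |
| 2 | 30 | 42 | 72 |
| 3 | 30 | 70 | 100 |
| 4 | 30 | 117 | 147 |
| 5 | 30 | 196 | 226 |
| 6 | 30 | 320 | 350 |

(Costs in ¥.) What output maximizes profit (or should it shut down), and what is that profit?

Profit at each row (π = 91y − TC): y=0: -30; y=1: 38; y=2: 110; y=3: 173; y=4: 217; y=5: 229; y=6: 196.
Profit is maximized at y = 5. AVC there is 196/5 = ¥39.20 ≤ P, so producing beats shutting down (which would give -¥30).

y = 5; profit = ¥229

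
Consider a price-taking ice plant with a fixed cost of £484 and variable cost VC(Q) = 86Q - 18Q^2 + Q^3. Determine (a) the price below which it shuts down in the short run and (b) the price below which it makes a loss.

AVC = 86 - 18Q + Q^2; minimized at Q = 9, giving min AVC = £5. That is the shutdown price.
ATC = 484/Q + 86 - 18Q + Q^2. Setting dATC/dQ = −484/Q^2 − 18 + 2Q = 0 gives Q = 11 (since 2·11^3 − 18·11^2 = 484).
min ATC = 484/11 + 86 − 18·11 + 11^2 = £53. That is the break-even price.
For £5 ≤ P < £53 the firm produces at a loss; below £5 it shuts down.

Shutdown price = £5; break-even price = £53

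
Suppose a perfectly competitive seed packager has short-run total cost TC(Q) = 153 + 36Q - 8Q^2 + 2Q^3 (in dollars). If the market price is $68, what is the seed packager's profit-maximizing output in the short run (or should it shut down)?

Produce at Q = 4

Strip out fixed cost: VC = 36Q - 8Q^2 + 2Q^3. Then AVC = 36 - 8Q + 2Q^2 and MC = 36 - 16Q + 6Q^2.
AVC is minimized where dAVC/dQ = -8 + 4Q = 0, at Q = 2; min AVC = 36 - 8·2 + 2·2^2 = $28.
P = $68 exceeds min AVC = $28, so the firm stays open.
P = MC gives -32 - 16Q + 6Q^2 = 0, with roots -4/3 and 4. Take the larger (rising MC): Q* = 4.
Check: AVC at Q = 4 is $36 ≤ P, so revenue covers variable cost.
Profit = P·Q − TC = 68·4 − 297 = -$25, a loss, but smaller than the $153 fixed cost the firm would lose by shutting down.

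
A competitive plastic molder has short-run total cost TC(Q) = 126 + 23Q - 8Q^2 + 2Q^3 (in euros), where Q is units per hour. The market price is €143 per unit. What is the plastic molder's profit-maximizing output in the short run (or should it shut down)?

Variable cost is VC = 23Q - 8Q^2 + 2Q^3, so AVC = VC/Q = 23 - 8Q + 2Q^2 and MC = dTC/dQ = 23 - 16Q + 6Q^2.
AVC hits its minimum where MC = AVC, at Q = 2, giving min AVC = 23 - 8·2 + 2·2^2 = €15.
Because €143 ≥ €15, revenue can cover variable cost; the firm operates.
Solving P = MC: -120 - 16Q + 6Q^2 = 0 ⇒ Q = -10/3 or 6. On the upward-sloping branch, Q* = 6.
Check: AVC at Q = 6 is €47 ≤ P, so revenue covers variable cost.
Profit = P·Q − TC = 143·6 − 408 = €450.

Produce at Q = 6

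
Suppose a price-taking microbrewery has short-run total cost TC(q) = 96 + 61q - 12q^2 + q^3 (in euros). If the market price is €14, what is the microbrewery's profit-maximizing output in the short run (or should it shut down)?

Variable cost is VC = 61q - 12q^2 + q^3, so AVC = VC/q = 61 - 12q + q^2 and MC = dTC/dq = 61 - 24q + 3q^2.
AVC is minimized where dAVC/dq = -12 + 2q = 0, at q = 6; min AVC = 61 - 12·6 + 6^2 = €25.
P = €14 lies below min AVC = €25; no output level covers variable cost.
Shutting down limits the loss to fixed cost, €96.

Shut down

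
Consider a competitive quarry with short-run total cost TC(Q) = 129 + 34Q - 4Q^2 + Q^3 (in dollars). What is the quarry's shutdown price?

Short-run supply begins at min AVC. From VC = 34Q - 4Q^2 + Q^3, AVC = 34 - 4Q + Q^2.
At the minimum of AVC, MC = AVC. MC = 34 - 8Q + 3Q^2; setting MC = AVC gives 2Q^2 - 4Q = 0, so Q = 2. min AVC = 30.
The firm shuts down for any P below $30.

$30 per unit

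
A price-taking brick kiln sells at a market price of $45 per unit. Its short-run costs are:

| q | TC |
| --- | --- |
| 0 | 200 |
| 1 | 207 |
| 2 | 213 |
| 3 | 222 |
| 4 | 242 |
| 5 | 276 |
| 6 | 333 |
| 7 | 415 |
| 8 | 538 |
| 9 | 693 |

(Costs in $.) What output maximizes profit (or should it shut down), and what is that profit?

q = 5; profit = -$51

Profit at each row (π = 45q − TC): q=0: -200; q=1: -162; q=2: -123; q=3: -87; q=4: -62; q=5: -51; q=6: -63; q=7: -100; q=8: -178; q=9: -288.
Profit is maximized at q = 5. AVC there is 76/5 = $15.20 ≤ P, so producing beats shutting down (which would give -$200).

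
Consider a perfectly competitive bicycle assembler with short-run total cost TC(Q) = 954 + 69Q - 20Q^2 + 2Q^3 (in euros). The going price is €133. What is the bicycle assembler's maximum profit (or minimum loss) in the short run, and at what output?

Profit = -€186 at Q = 8

AVC = 69 - 20Q + 2Q^2 has its minimum €19 at Q = 5; price €133 clears that bar, so the firm operates.
With MC = 69 - 40Q + 6Q^2, P = MC on the upward-sloping part at Q* = 8.
TR = 133·8 = 1064. TC = 954 + 296 = 1250. Profit = 1064 − 1250 = -€186.
Shutting down would mean losing the fixed cost of €954, so operating at a loss of €186 is better by €768.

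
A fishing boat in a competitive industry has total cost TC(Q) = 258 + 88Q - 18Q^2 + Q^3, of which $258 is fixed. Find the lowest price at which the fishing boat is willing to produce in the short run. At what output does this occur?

The shutdown price is the minimum of AVC. VC = 88Q - 18Q^2 + Q^3, so AVC = 88 - 18Q + Q^2.
dAVC/dQ = -18 + 2Q = 0 gives Q = 9. min AVC = 88 - 18·9 + 9^2 = 7.
So the shutdown price is $7.

$7 per unit, at Q = 9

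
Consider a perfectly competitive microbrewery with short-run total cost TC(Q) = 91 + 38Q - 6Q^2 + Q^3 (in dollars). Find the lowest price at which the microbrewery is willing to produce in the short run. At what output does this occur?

The shutdown price is the minimum of AVC. VC = 38Q - 6Q^2 + Q^3, so AVC = 38 - 6Q + Q^2.
dAVC/dQ = -6 + 2Q = 0 gives Q = 3. min AVC = 38 - 6·3 + 3^2 = 29.
For P < $29 the firm produces nothing.

$29 per unit, at Q = 3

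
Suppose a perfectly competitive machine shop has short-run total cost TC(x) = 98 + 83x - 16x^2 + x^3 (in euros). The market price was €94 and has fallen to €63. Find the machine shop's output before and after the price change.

Output falls from 11 to 10

AVC = 83 - 16x + x^2, minimized at x = 8 where min AVC = €19. MC = 83 - 32x + 3x^2.
With P = €94 above the shutdown price, P = MC gives x = 11.
At P = €63 ≥ min AVC, set P = MC: x = 10. The firm stays open but cuts output.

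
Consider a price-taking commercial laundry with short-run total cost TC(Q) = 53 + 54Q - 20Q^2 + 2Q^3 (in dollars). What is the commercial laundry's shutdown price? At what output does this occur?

$4 per unit, at Q = 5

The firm shuts down when price falls below the minimum of average variable cost. AVC = VC/Q = 54 - 20Q + 2Q^2.
dAVC/dQ = -20 + 4Q = 0 gives Q = 5. min AVC = 54 - 20·5 + 2·5^2 = 4.
The firm shuts down for any P below $4.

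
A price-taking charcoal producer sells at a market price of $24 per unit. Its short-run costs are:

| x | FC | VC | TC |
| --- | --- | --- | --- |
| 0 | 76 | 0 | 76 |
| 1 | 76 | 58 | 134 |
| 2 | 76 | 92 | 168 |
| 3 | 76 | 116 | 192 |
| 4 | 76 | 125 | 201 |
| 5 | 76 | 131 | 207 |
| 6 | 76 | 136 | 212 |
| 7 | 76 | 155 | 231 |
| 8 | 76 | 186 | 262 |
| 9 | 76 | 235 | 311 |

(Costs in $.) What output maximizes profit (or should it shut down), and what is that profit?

Compute π = P·x − TC at each output: x=0: -76; x=1: -110; x=2: -120; x=3: -120; x=4: -105; x=5: -87; x=6: -68; x=7: -63; x=8: -70; x=9: -95.
Profit is maximized at x = 7. AVC there is 155/7 = $22.14 ≤ P, so producing beats shutting down (which would give -$76).

x = 7; profit = -$63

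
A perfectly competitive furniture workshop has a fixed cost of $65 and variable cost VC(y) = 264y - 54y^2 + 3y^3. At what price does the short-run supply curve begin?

Short-run supply begins at min AVC. From VC = 264y - 54y^2 + 3y^3, AVC = 264 - 54y + 3y^2.
dAVC/dy = -54 + 6y = 0 gives y = 9. min AVC = 264 - 54·9 + 3·9^2 = 21.
For P < $21 the firm produces nothing.

$21 per unit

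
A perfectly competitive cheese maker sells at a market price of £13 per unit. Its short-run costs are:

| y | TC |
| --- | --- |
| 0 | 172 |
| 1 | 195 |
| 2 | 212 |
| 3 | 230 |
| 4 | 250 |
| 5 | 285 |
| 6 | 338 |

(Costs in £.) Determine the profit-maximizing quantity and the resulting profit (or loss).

y = 0 (shut down); profit = -£172

Compute π = P·y − TC at each output: y=0: -172; y=1: -182; y=2: -186; y=3: -191; y=4: -198; y=5: -220; y=6: -260.
Profit is highest at y = 0. Equivalently, the lowest AVC in the table is 58/3 ≈ £19.33 at y = 3, and P = £13 falls below it — price never covers variable cost, so the firm shuts down and loses only its fixed cost.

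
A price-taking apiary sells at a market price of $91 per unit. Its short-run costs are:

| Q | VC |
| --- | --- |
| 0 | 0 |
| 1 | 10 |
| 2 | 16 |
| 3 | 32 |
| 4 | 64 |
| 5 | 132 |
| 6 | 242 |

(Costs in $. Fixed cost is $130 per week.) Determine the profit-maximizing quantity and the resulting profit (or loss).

Tabulate TR − TC: Q=0: -130; Q=1: -49; Q=2: 36; Q=3: 111; Q=4: 170; Q=5: 193; Q=6: 174.
Profit is maximized at Q = 5. AVC there is 132/5 = $26.40 ≤ P, so producing beats shutting down (which would give -$130).

Q = 5; profit = $193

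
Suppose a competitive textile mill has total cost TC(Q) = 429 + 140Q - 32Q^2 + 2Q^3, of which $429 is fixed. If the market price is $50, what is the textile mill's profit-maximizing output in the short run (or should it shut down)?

Variable cost is VC = 140Q - 32Q^2 + 2Q^3, so AVC = VC/Q = 140 - 32Q + 2Q^2 and MC = dTC/dQ = 140 - 64Q + 6Q^2.
AVC hits its minimum where MC = AVC, at Q = 8, giving min AVC = 140 - 32·8 + 2·8^2 = $12.
Because $50 ≥ $12, revenue can cover variable cost; the firm operates.
Set P = MC: 50 = 140 - 64Q + 6Q^2 → 90 - 64Q + 6Q^2 = 0. The roots are Q = 5/3 and Q = 9; the profit-maximizing output is on the rising part of MC, so Q* = 9.
Check: AVC at Q = 9 is $14 ≤ P, so revenue covers variable cost.
Profit = P·Q − TC = 50·9 − 555 = -$105, a loss, but smaller than the $429 fixed cost the firm would lose by shutting down.

Produce at Q = 9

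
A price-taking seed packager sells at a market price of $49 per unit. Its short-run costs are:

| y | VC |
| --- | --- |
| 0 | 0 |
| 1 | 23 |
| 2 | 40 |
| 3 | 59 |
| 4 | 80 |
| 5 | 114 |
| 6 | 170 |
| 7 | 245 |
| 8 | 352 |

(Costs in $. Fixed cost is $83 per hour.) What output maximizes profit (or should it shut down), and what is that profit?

Compute π = P·y − TC at each output: y=0: -83; y=1: -57; y=2: -25; y=3: 5; y=4: 33; y=5: 48; y=6: 41; y=7: 15; y=8: -43.
Profit is maximized at y = 5. AVC there is 114/5 = $22.80 ≤ P, so producing beats shutting down (which would give -$83).

y = 5; profit = $48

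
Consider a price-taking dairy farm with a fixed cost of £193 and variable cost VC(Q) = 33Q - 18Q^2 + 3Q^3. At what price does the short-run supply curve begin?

The firm shuts down when price falls below the minimum of average variable cost. AVC = VC/Q = 33 - 18Q + 3Q^2.
At the minimum of AVC, MC = AVC. MC = 33 - 36Q + 9Q^2; setting MC = AVC gives 6Q^2 - 18Q = 0, so Q = 3. min AVC = 6.
So the shutdown price is £6.

£6 per unit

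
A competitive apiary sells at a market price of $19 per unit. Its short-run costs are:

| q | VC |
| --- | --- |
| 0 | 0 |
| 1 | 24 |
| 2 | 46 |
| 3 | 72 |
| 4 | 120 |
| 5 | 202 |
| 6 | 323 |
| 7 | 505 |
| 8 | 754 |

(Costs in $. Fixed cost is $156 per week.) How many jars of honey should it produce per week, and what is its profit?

q = 0 (shut down); profit = -$156

Compute π = P·q − TC at each output: q=0: -156; q=1: -161; q=2: -164; q=3: -171; q=4: -200; q=5: -263; q=6: -365; q=7: -528; q=8: -758.
Profit is highest at q = 0. Equivalently, the lowest AVC in the table is 46/2 ≈ $23 at q = 2, and P = $19 falls below it — price never covers variable cost, so the firm shuts down and loses only its fixed cost.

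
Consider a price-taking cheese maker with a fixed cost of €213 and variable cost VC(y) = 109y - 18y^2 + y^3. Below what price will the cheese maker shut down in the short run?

€28 per unit

The shutdown price is the minimum of AVC. VC = 109y - 18y^2 + y^3, so AVC = 109 - 18y + y^2.
At the minimum of AVC, MC = AVC. MC = 109 - 36y + 3y^2; setting MC = AVC gives 2y^2 - 18y = 0, so y = 9. min AVC = 28.
So the shutdown price is €28.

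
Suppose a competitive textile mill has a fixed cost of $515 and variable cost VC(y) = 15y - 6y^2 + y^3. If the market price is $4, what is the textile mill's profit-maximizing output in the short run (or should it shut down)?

Shut down

Variable cost is VC = 15y - 6y^2 + y^3, so AVC = VC/y = 15 - 6y + y^2 and MC = dTC/dy = 15 - 12y + 3y^2.
The AVC parabola has its vertex at y = 6/2 = 3, where AVC = 15 - 6·3 + 3^2 = $6.
With P < min AVC ($4 < $6), every unit sold adds to the loss.
The firm minimizes its loss by shutting down and losing only its fixed cost of $515.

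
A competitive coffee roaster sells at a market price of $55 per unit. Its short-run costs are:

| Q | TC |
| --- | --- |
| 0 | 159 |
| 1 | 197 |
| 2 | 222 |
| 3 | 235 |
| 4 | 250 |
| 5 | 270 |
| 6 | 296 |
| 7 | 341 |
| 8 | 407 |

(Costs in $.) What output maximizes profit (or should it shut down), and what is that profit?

Profit at each row (π = 55Q − TC): Q=0: -159; Q=1: -142; Q=2: -112; Q=3: -70; Q=4: -30; Q=5: 5; Q=6: 34; Q=7: 44; Q=8: 33.
Profit is maximized at Q = 7. AVC there is 182/7 = $26 ≤ P, so producing beats shutting down (which would give -$159).

Q = 7; profit = $44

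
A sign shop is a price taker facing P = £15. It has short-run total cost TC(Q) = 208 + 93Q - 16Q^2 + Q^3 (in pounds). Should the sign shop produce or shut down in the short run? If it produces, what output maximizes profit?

Shut down

From TC, MC = TC'(Q) = 93 - 32Q + 3Q^2 and AVC = VC/Q = 93 - 16Q + Q^2.
AVC is minimized where dAVC/dQ = -16 + 2Q = 0, at Q = 8; min AVC = 93 - 16·8 + 8^2 = £29.
With P < min AVC (£15 < £29), every unit sold adds to the loss.
Best response: produce nothing and absorb the £208 fixed cost.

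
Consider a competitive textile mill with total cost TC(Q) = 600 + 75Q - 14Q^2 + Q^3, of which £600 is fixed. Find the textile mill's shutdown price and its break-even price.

AVC = 75 - 14Q + Q^2; minimized at Q = 7, giving min AVC = £26. That is the shutdown price.
ATC = 600/Q + 75 - 14Q + Q^2. Setting dATC/dQ = −600/Q^2 − 14 + 2Q = 0 gives Q = 10 (since 2·10^3 − 14·10^2 = 600).
min ATC = 600/10 + 75 − 14·10 + 10^2 = £95. That is the break-even price.
For £26 ≤ P < £95 the firm produces at a loss; below £26 it shuts down.

Shutdown price = £26; break-even price = £95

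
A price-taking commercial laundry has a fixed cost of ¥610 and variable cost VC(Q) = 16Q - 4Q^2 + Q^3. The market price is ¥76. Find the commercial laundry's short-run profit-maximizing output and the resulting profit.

AVC = 16 - 4Q + Q^2; min AVC = ¥12 at Q = 2. Since P = ¥76 ≥ min AVC, the firm produces.
With MC = 16 - 8Q + 3Q^2, P = MC on the upward-sloping part at Q* = 6.
TR = 76·6 = 456. TC = 610 + 168 = 778. Profit = 456 − 778 = -¥322.
By producing, the firm covers all variable cost plus ¥288 of fixed cost; shutting down would lose the full ¥610.

Profit = -¥322 at Q = 6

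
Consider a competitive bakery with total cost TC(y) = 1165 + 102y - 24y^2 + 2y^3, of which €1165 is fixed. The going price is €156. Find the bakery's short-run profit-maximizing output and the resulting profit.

Profit = -€193 at y = 9

AVC = 102 - 24y + 2y^2; min AVC = €30 at y = 6. Since P = €156 ≥ min AVC, the firm produces.
MC = 102 - 48y + 6y^2. Setting P = MC and taking the root on the rising branch gives y* = 9.
TR = 156·9 = 1404. TC = 1165 + 432 = 1597. Profit = 1404 − 1597 = -€193.
By producing, the firm covers all variable cost plus €972 of fixed cost; shutting down would lose the full €1165.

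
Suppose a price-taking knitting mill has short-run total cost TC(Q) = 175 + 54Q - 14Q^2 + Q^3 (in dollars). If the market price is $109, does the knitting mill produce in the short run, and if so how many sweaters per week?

Strip out fixed cost: VC = 54Q - 14Q^2 + Q^3. Then AVC = 54 - 14Q + Q^2 and MC = 54 - 28Q + 3Q^2.
The AVC parabola has its vertex at Q = 14/2 = 7, where AVC = 54 - 14·7 + 7^2 = $5.
P = $109 exceeds min AVC = $5, so the firm stays open.
Set P = MC: 109 = 54 - 28Q + 3Q^2 → -55 - 28Q + 3Q^2 = 0. The roots are Q = -5/3 and Q = 11; the profit-maximizing output is on the rising part of MC, so Q* = 11.
Check: AVC at Q = 11 is $21 ≤ P, so revenue covers variable cost.
Profit = P·Q − TC = 109·11 − 406 = $793.

Produce at Q = 11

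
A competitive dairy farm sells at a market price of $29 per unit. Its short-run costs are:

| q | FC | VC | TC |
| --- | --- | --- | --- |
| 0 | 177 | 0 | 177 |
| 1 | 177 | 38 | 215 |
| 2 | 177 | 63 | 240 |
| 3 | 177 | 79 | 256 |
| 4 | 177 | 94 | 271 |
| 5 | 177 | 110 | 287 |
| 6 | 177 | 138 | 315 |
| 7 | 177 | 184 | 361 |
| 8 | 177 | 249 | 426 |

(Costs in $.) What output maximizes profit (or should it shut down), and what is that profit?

q = 6; profit = -$141

Tabulate TR − TC: q=0: -177; q=1: -186; q=2: -182; q=3: -169; q=4: -155; q=5: -142; q=6: -141; q=7: -158; q=8: -194.
Profit is maximized at q = 6. AVC there is 138/6 = $23 ≤ P, so producing beats shutting down (which would give -$177).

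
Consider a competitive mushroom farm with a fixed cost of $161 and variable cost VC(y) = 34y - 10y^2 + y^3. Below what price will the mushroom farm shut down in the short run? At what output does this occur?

Short-run supply begins at min AVC. From VC = 34y - 10y^2 + y^3, AVC = 34 - 10y + y^2.
At the minimum of AVC, MC = AVC. MC = 34 - 20y + 3y^2; setting MC = AVC gives 2y^2 - 10y = 0, so y = 5. min AVC = 9.
For P < $9 the firm produces nothing.

$9 per unit, at y = 5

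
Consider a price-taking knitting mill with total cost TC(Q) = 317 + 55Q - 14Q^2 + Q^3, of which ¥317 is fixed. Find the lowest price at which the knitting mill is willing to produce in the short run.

¥6 per unit

The firm shuts down when price falls below the minimum of average variable cost. AVC = VC/Q = 55 - 14Q + Q^2.
dAVC/dQ = -14 + 2Q = 0 gives Q = 7. min AVC = 55 - 14·7 + 7^2 = 6.
The firm shuts down for any P below ¥6.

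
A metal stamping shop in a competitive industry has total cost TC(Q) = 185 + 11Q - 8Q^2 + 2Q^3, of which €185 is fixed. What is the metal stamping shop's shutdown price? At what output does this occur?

The firm shuts down when price falls below the minimum of average variable cost. AVC = VC/Q = 11 - 8Q + 2Q^2.
At the minimum of AVC, MC = AVC. MC = 11 - 16Q + 6Q^2; setting MC = AVC gives 4Q^2 - 8Q = 0, so Q = 2. min AVC = 3.
The firm shuts down for any P below €3.

€3 per unit, at Q = 2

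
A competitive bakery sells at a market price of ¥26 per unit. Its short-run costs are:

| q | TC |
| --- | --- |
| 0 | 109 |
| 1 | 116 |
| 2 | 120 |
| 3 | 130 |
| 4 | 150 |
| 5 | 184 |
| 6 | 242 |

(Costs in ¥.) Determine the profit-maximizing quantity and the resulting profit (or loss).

Profit at each row (π = 26q − TC): q=0: -109; q=1: -90; q=2: -68; q=3: -52; q=4: -46; q=5: -54; q=6: -86.
Profit is maximized at q = 4. AVC there is 41/4 = ¥10.25 ≤ P, so producing beats shutting down (which would give -¥109).

q = 4; profit = -¥46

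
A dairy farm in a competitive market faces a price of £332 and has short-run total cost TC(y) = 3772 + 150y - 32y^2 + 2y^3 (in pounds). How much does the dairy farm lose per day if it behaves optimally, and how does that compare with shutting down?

Profit = -£392 at y = 13

AVC = 150 - 32y + 2y^2 has its minimum £22 at y = 8; price £332 clears that bar, so the firm operates.
With MC = 150 - 64y + 6y^2, P = MC on the upward-sloping part at y* = 13.
TR = 332·13 = 4316. TC = 3772 + 936 = 4708. Profit = 4316 − 4708 = -£392.
That loss of £392 beats the £3772 the firm would lose by shutting down; producing recovers £3380 of fixed cost.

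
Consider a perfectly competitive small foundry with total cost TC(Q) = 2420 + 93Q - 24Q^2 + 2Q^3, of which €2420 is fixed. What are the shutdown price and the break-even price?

Shutdown price = €21; break-even price = €291

Shutdown price = min AVC. AVC = 93 - 24Q + 2Q^2, with vertex at Q = 6 and minimum €21.
ATC = 2420/Q + 93 - 24Q + 2Q^2. Setting dATC/dQ = −2420/Q^2 − 24 + 4Q = 0 gives Q = 11 (since 4·11^3 − 24·11^2 = 2420).
min ATC = 2420/11 + 93 − 24·11 + 2·11^2 = €291. That is the break-even price.
For €21 ≤ P < €291 the firm produces at a loss; below €21 it shuts down.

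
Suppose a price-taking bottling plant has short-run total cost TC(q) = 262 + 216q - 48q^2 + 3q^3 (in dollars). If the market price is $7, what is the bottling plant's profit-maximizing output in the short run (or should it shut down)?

Shut down

Strip out fixed cost: VC = 216q - 48q^2 + 3q^3. Then AVC = 216 - 48q + 3q^2 and MC = 216 - 96q + 9q^2.
AVC hits its minimum where MC = AVC, at q = 8, giving min AVC = 216 - 48·8 + 3·8^2 = $24.
Since P = $7 < min AVC = $24, price fails to cover variable cost at any output.
The firm minimizes its loss by shutting down and losing only its fixed cost of $262.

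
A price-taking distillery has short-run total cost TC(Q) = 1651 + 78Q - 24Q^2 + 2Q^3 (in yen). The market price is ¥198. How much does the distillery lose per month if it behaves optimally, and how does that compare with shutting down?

AVC = 78 - 24Q + 2Q^2 has its minimum ¥6 at Q = 6; price ¥198 clears that bar, so the firm operates.
With MC = 78 - 48Q + 6Q^2, P = MC on the upward-sloping part at Q* = 10.
TR = 198·10 = 1980. TC = 1651 + 380 = 2031. Profit = 1980 − 2031 = -¥51.
By producing, the firm covers all variable cost plus ¥1600 of fixed cost; shutting down would lose the full ¥1651.

Profit = -¥51 at Q = 10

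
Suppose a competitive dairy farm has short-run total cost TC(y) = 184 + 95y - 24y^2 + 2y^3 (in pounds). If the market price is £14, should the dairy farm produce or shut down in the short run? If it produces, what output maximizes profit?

Strip out fixed cost: VC = 95y - 24y^2 + 2y^3. Then AVC = 95 - 24y + 2y^2 and MC = 95 - 48y + 6y^2.
AVC hits its minimum where MC = AVC, at y = 6, giving min AVC = 95 - 24·6 + 2·6^2 = £23.
With P < min AVC (£14 < £23), every unit sold adds to the loss.
Best response: produce nothing and absorb the £184 fixed cost.

Shut down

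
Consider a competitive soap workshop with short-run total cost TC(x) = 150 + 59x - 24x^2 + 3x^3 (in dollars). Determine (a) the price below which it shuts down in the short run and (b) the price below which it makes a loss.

Shutdown price = $11; break-even price = $44

AVC = 59 - 24x + 3x^2; minimized at x = 4, giving min AVC = $11. That is the shutdown price.
ATC = 150/x + 59 - 24x + 3x^2. Setting dATC/dx = −150/x^2 − 24 + 6x = 0 gives x = 5 (since 6·5^3 − 24·5^2 = 150).
min ATC = 150/5 + 59 − 24·5 + 3·5^2 = $44. That is the break-even price.
For $11 ≤ P < $44 the firm produces at a loss; below $11 it shuts down.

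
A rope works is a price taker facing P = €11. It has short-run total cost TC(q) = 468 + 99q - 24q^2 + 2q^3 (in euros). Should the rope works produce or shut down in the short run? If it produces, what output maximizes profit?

Shut down

From TC, MC = TC'(q) = 99 - 48q + 6q^2 and AVC = VC/q = 99 - 24q + 2q^2.
AVC is minimized where dAVC/dq = -24 + 4q = 0, at q = 6; min AVC = 99 - 24·6 + 2·6^2 = €27.
Since P = €11 < min AVC = €27, price fails to cover variable cost at any output.
Best response: produce nothing and absorb the €468 fixed cost.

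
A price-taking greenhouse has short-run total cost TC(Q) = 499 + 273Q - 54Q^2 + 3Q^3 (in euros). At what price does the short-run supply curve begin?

€30 per unit

Short-run supply begins at min AVC. From VC = 273Q - 54Q^2 + 3Q^3, AVC = 273 - 54Q + 3Q^2.
At the minimum of AVC, MC = AVC. MC = 273 - 108Q + 9Q^2; setting MC = AVC gives 6Q^2 - 54Q = 0, so Q = 9. min AVC = 30.
The firm shuts down for any P below €30.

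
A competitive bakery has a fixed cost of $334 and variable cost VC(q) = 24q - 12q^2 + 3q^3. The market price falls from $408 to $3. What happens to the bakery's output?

Output falls from 8 to 0 (the firm shuts down)

MC = 24 - 24q + 9q^2; the shutdown threshold is min AVC = $12 (at q = 2).
At P = $408 ≥ min AVC, set P = MC on the rising branch: q = 8.
At P = $3 < min AVC = $12, price no longer covers variable cost at any output, so the firm shuts down: q = 0.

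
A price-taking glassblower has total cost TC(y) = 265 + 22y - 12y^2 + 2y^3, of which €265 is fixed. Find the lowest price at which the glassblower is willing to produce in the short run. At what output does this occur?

€4 per unit, at y = 3

The firm shuts down when price falls below the minimum of average variable cost. AVC = VC/y = 22 - 12y + 2y^2.
At the minimum of AVC, MC = AVC. MC = 22 - 24y + 6y^2; setting MC = AVC gives 4y^2 - 12y = 0, so y = 3. min AVC = 4.
The firm shuts down for any P below €4.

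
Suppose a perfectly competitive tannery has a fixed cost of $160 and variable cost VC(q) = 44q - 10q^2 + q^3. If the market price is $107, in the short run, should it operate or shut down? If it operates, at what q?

Produce at q = 9

From TC, MC = TC'(q) = 44 - 20q + 3q^2 and AVC = VC/q = 44 - 10q + q^2.
AVC hits its minimum where MC = AVC, at q = 5, giving min AVC = 44 - 10·5 + 5^2 = $19.
Since P = $107 ≥ min AVC = $19, price covers variable cost and the firm should produce.
Solving P = MC: -63 - 20q + 3q^2 = 0 ⇒ q = -7/3 or 9. On the upward-sloping branch, q* = 9.
Check: AVC at q = 9 is $35 ≤ P, so revenue covers variable cost.
Profit = P·q − TC = 107·9 − 475 = $488.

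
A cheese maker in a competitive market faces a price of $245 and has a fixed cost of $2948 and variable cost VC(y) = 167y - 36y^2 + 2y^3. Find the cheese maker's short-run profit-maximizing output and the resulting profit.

AVC = 167 - 36y + 2y^2; min AVC = $5 at y = 9. Since P = $245 ≥ min AVC, the firm produces.
MC = 167 - 72y + 6y^2. Setting P = MC and taking the root on the rising branch gives y* = 13.
TR = 245·13 = 3185. TC = 2948 + 481 = 3429. Profit = 3185 − 3429 = -$244.
Shutting down would mean losing the fixed cost of $2948, so operating at a loss of $244 is better by $2704.

Profit = -$244 at y = 13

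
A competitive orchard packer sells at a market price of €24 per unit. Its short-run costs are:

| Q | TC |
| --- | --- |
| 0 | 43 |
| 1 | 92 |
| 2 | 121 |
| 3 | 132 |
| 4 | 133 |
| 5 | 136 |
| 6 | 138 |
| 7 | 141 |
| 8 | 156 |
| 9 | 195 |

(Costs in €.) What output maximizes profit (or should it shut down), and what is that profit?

Compute π = P·Q − TC at each output: Q=0: -43; Q=1: -68; Q=2: -73; Q=3: -60; Q=4: -37; Q=5: -16; Q=6: 6; Q=7: 27; Q=8: 36; Q=9: 21.
Profit is maximized at Q = 8. AVC there is 113/8 = €14.12 ≤ P, so producing beats shutting down (which would give -€43).

Q = 8; profit = €36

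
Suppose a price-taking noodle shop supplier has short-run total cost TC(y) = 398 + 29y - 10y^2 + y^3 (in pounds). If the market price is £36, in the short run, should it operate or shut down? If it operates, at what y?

Produce at y = 7

Variable cost is VC = 29y - 10y^2 + y^3, so AVC = VC/y = 29 - 10y + y^2 and MC = dTC/dy = 29 - 20y + 3y^2.
The AVC parabola has its vertex at y = 10/2 = 5, where AVC = 29 - 10·5 + 5^2 = £4.
Since P = £36 ≥ min AVC = £4, price covers variable cost and the firm should produce.
P = MC gives -7 - 20y + 3y^2 = 0, with roots -1/3 and 7. Take the larger (rising MC): y* = 7.
Check: AVC at y = 7 is £8 ≤ P, so revenue covers variable cost.
Profit = P·y − TC = 36·7 − 454 = -£202, a loss, but smaller than the £398 fixed cost the firm would lose by shutting down.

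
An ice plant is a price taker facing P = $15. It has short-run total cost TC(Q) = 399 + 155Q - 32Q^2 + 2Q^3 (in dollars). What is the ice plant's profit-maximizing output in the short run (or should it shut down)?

Shut down

Variable cost is VC = 155Q - 32Q^2 + 2Q^3, so AVC = VC/Q = 155 - 32Q + 2Q^2 and MC = dTC/dQ = 155 - 64Q + 6Q^2.
AVC is minimized where dAVC/dQ = -32 + 4Q = 0, at Q = 8; min AVC = 155 - 32·8 + 2·8^2 = $27.
P = $15 lies below min AVC = $27; no output level covers variable cost.
Best response: produce nothing and absorb the $399 fixed cost.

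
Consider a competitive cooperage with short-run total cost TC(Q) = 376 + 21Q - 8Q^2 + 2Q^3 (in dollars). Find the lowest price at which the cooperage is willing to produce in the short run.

Short-run supply begins at min AVC. From VC = 21Q - 8Q^2 + 2Q^3, AVC = 21 - 8Q + 2Q^2.
At the minimum of AVC, MC = AVC. MC = 21 - 16Q + 6Q^2; setting MC = AVC gives 4Q^2 - 8Q = 0, so Q = 2. min AVC = 13.
So the shutdown price is $13.

$13 per unit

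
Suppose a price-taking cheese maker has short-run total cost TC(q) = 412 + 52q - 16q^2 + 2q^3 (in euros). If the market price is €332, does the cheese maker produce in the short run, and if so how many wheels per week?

Variable cost is VC = 52q - 16q^2 + 2q^3, so AVC = VC/q = 52 - 16q + 2q^2 and MC = dTC/dq = 52 - 32q + 6q^2.
AVC hits its minimum where MC = AVC, at q = 4, giving min AVC = 52 - 16·4 + 2·4^2 = €20.
Because €332 ≥ €20, revenue can cover variable cost; the firm operates.
P = MC gives -280 - 32q + 6q^2 = 0, with roots -14/3 and 10. Take the larger (rising MC): q* = 10.
Check: AVC at q = 10 is €92 ≤ P, so revenue covers variable cost.
Profit = P·q − TC = 332·10 − 1332 = €1988.

Produce at q = 10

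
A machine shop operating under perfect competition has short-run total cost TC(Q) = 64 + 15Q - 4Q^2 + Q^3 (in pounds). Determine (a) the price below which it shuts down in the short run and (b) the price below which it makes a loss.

Shutdown price = £11; break-even price = £31

Shutdown price = min AVC. AVC = 15 - 4Q + Q^2, with vertex at Q = 2 and minimum £11.
ATC = 64/Q + 15 - 4Q + Q^2. Setting dATC/dQ = −64/Q^2 − 4 + 2Q = 0 gives Q = 4 (since 2·4^3 − 4·4^2 = 64).
min ATC = 64/4 + 15 − 4·4 + 4^2 = £31. That is the break-even price.
Between these two prices the firm operates at a loss; above £31 it earns a profit.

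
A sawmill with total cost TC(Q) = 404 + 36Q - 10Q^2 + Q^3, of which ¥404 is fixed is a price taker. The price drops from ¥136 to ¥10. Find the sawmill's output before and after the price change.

AVC = 36 - 10Q + Q^2, minimized at Q = 5 where min AVC = ¥11. MC = 36 - 20Q + 3Q^2.
With P = ¥136 above the shutdown price, P = MC gives Q = 10.
At P = ¥10 < min AVC = ¥11, price no longer covers variable cost at any output, so the firm shuts down: Q = 0.

Output falls from 10 to 0 (the firm shuts down)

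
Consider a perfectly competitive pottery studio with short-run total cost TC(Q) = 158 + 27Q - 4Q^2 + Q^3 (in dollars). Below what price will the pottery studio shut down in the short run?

Short-run supply begins at min AVC. From VC = 27Q - 4Q^2 + Q^3, AVC = 27 - 4Q + Q^2.
At the minimum of AVC, MC = AVC. MC = 27 - 8Q + 3Q^2; setting MC = AVC gives 2Q^2 - 4Q = 0, so Q = 2. min AVC = 23.
For P < $23 the firm produces nothing.

$23 per unit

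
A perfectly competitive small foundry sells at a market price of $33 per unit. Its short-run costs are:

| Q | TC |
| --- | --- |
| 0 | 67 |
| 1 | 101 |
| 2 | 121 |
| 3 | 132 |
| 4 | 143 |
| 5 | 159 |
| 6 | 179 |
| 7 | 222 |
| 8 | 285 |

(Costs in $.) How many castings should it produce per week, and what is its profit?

Q = 6; profit = $19

Tabulate TR − TC: Q=0: -67; Q=1: -68; Q=2: -55; Q=3: -33; Q=4: -11; Q=5: 6; Q=6: 19; Q=7: 9; Q=8: -21.
Profit is maximized at Q = 6. AVC there is 112/6 = $18.67 ≤ P, so producing beats shutting down (which would give -$67).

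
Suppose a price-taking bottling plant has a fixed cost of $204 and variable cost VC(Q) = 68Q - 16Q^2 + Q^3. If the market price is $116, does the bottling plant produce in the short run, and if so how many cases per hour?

Produce at Q = 12

From TC, MC = TC'(Q) = 68 - 32Q + 3Q^2 and AVC = VC/Q = 68 - 16Q + Q^2.
The AVC parabola has its vertex at Q = 16/2 = 8, where AVC = 68 - 16·8 + 8^2 = $4.
Because $116 ≥ $4, revenue can cover variable cost; the firm operates.
Solving P = MC: -48 - 32Q + 3Q^2 = 0 ⇒ Q = -4/3 or 12. On the upward-sloping branch, Q* = 12.
Check: AVC at Q = 12 is $20 ≤ P, so revenue covers variable cost.
Profit = P·Q − TC = 116·12 − 444 = $948.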